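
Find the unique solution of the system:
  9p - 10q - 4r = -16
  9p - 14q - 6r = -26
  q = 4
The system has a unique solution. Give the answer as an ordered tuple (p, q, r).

Form the augmented matrix and row-reduce:
  [ 9  -10  -4  |  -16 ]
  [ 9  -14  -6  |  -26 ]
  [ 0    1   0  |    4 ]
R1 -> 1/9·R1
  [ 1  -10/9  -4/9  |  -16/9 ]
  [ 9    -14    -6  |    -26 ]
  [ 0      1     0  |      4 ]
R2 -> R2 − 9·R1
  [ 1  -10/9  -4/9  |  -16/9 ]
  [ 0     -4    -2  |    -10 ]
  [ 0      1     0  |      4 ]
R2 -> -1/4·R2
  [ 1  -10/9  -4/9  |  -16/9 ]
  [ 0      1   1/2  |    5/2 ]
  [ 0      1     0  |      4 ]
R3 -> R3 − R2
  [ 1  -10/9  -4/9  |  -16/9 ]
  [ 0      1   1/2  |    5/2 ]
  [ 0      0  -1/2  |    3/2 ]
R3 -> -2·R3
  [ 1  -10/9  -4/9  |  -16/9 ]
  [ 0      1   1/2  |    5/2 ]
  [ 0      0     1  |     -3 ]
R2 -> R2 − 1/2·R3
  [ 1  -10/9  -4/9  |  -16/9 ]
  [ 0      1     0  |      4 ]
  [ 0      0     1  |     -3 ]
R1 -> R1 + 4/9·R3
  [ 1  -10/9  0  |  -28/9 ]
  [ 0      1  0  |      4 ]
  [ 0      0  1  |     -3 ]
R1 -> R1 + 10/9·R2
  [ 1  0  0  |  4/3 ]
  [ 0  1  0  |    4 ]
  [ 0  0  1  |   -3 ]
Reading off the last column: p = 4/3, q = 4, r = -3.

(4/3, 4, -3)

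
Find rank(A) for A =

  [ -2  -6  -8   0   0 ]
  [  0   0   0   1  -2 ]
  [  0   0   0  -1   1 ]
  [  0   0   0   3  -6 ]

rank = 3

ρ1 ← -1/2·ρ1
  [ 1  3  4   0   0 ]
  [ 0  0  0   1  -2 ]
  [ 0  0  0  -1   1 ]
  [ 0  0  0   3  -6 ]
ρ3 ← ρ3 + ρ2
  [ 1  3  4  0   0 ]
  [ 0  0  0  1  -2 ]
  [ 0  0  0  0  -1 ]
  [ 0  0  0  3  -6 ]
ρ4 ← ρ4 − 3·ρ2
  [ 1  3  4  0   0 ]
  [ 0  0  0  1  -2 ]
  [ 0  0  0  0  -1 ]
  [ 0  0  0  0   0 ]
ρ3 ← -1·ρ3
  [ 1  3  4  0   0 ]
  [ 0  0  0  1  -2 ]
  [ 0  0  0  0   1 ]
  [ 0  0  0  0   0 ]
ρ2 ← ρ2 + 2·ρ3
  [ 1  3  4  0  0 ]
  [ 0  0  0  1  0 ]
  [ 0  0  0  0  1 ]
  [ 0  0  0  0  0 ]
The reduced form has 3 nonzero rows.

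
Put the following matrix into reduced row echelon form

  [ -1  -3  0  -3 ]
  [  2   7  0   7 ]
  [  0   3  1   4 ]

[[1, 0, 0, 0], [0, 1, 0, 1], [0, 0, 1, 1]]

ρ1 := -1·ρ1
  [ 1  3  0  3 ]
  [ 2  7  0  7 ]
  [ 0  3  1  4 ]
ρ2 := ρ2 − 2·ρ1
  [ 1  3  0  3 ]
  [ 0  1  0  1 ]
  [ 0  3  1  4 ]
ρ3 := ρ3 − 3·ρ2
  [ 1  3  0  3 ]
  [ 0  1  0  1 ]
  [ 0  0  1  1 ]
ρ1 := ρ1 − 3·ρ2
  [ 1  0  0  0 ]
  [ 0  1  0  1 ]
  [ 0  0  1  1 ]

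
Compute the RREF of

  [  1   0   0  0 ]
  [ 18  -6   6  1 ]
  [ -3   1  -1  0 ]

[[1, 0, 0, 0], [0, 1, -1, 0], [0, 0, 0, 1]]

R2 -> R2 − 18·R1
  [  1   0   0  0 ]
  [  0  -6   6  1 ]
  [ -3   1  -1  0 ]
R3 -> R3 + 3·R1
  [ 1   0   0  0 ]
  [ 0  -6   6  1 ]
  [ 0   1  -1  0 ]
R2 -> -1/6·R2
  [ 1  0   0     0 ]
  [ 0  1  -1  -1/6 ]
  [ 0  1  -1     0 ]
R3 -> R3 − R2
  [ 1  0   0     0 ]
  [ 0  1  -1  -1/6 ]
  [ 0  0   0   1/6 ]
R3 -> 6·R3
  [ 1  0   0     0 ]
  [ 0  1  -1  -1/6 ]
  [ 0  0   0     1 ]
R2 -> R2 + 1/6·R3
  [ 1  0   0  0 ]
  [ 0  1  -1  0 ]
  [ 0  0   0  1 ]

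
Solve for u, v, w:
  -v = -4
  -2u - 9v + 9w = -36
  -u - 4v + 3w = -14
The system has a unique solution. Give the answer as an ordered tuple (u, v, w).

Form the augmented matrix and row-reduce:
  [  0  -1  0  |   -4 ]
  [ -2  -9  9  |  -36 ]
  [ -1  -4  3  |  -14 ]
r1 <=> r2
r1 := -1/2·r1
r3 := r3 + r1
r2 := -1·r2
r3 := r3 − 1/2·r2
r3 := -2/3·r3
r1 := r1 + 9/2·r3
r1 := r1 − 9/2·r2
Reading off the last column: u = -6, v = 4, w = -4/3.

(-6, 4, -4/3)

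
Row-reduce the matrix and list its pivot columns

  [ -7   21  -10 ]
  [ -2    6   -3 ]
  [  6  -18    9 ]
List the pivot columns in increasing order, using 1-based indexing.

1, 3

R1 → -1/7·R1
  [  1   -3  10/7 ]
  [ -2    6    -3 ]
  [  6  -18     9 ]
R2 → R2 + 2·R1
  [ 1   -3  10/7 ]
  [ 0    0  -1/7 ]
  [ 6  -18     9 ]
R3 → R3 − 6·R1
  [ 1  -3  10/7 ]
  [ 0   0  -1/7 ]
  [ 0   0   3/7 ]
R2 → -7·R2
  [ 1  -3  10/7 ]
  [ 0   0     1 ]
  [ 0   0   3/7 ]
R3 → R3 − 3/7·R2
  [ 1  -3  10/7 ]
  [ 0   0     1 ]
  [ 0   0     0 ]
R1 → R1 − 10/7·R2
  [ 1  -3  0 ]
  [ 0   0  1 ]
  [ 0   0  0 ]
Pivot columns are the columns containing a leading 1.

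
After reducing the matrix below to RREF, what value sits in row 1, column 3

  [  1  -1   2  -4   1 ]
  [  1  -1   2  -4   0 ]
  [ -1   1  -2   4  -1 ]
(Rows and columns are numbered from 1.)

R2 -> R2 − R1
  [  1  -1   2  -4   1 ]
  [  0   0   0   0  -1 ]
  [ -1   1  -2   4  -1 ]
R3 -> R3 + R1
  [ 1  -1  2  -4   1 ]
  [ 0   0  0   0  -1 ]
  [ 0   0  0   0   0 ]
R2 -> -1·R2
  [ 1  -1  2  -4  1 ]
  [ 0   0  0   0  1 ]
  [ 0   0  0   0  0 ]
R1 -> R1 − R2
  [ 1  -1  2  -4  0 ]
  [ 0   0  0   0  1 ]
  [ 0   0  0   0  0 ]

2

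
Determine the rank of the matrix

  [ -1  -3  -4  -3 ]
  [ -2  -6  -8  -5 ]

rank = 2

ρ1 -> -1·ρ1
ρ2 -> ρ2 + 2·ρ1
ρ1 -> ρ1 − 3·ρ2
The reduced form has 2 nonzero rows.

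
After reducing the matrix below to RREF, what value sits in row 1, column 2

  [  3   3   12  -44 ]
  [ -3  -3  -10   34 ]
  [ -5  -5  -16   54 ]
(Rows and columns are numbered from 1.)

Multiply R1 by 1/3.
  [  1   1    4  -44/3 ]
  [ -3  -3  -10     34 ]
  [ -5  -5  -16     54 ]
Add 3 times R1 to R2.
  [  1   1    4  -44/3 ]
  [  0   0    2    -10 ]
  [ -5  -5  -16     54 ]
Add 5 times R1 to R3.
  [ 1  1  4  -44/3 ]
  [ 0  0  2    -10 ]
  [ 0  0  4  -58/3 ]
Multiply R2 by 1/2.
  [ 1  1  4  -44/3 ]
  [ 0  0  1     -5 ]
  [ 0  0  4  -58/3 ]
Subtract 4 times R2 from R3.
  [ 1  1  4  -44/3 ]
  [ 0  0  1     -5 ]
  [ 0  0  0    2/3 ]
Multiply R3 by 3/2.
  [ 1  1  4  -44/3 ]
  [ 0  0  1     -5 ]
  [ 0  0  0      1 ]
Add 5 times R3 to R2.
  [ 1  1  4  -44/3 ]
  [ 0  0  1      0 ]
  [ 0  0  0      1 ]
Add 44/3 times R3 to R1.
  [ 1  1  4  0 ]
  [ 0  0  1  0 ]
  [ 0  0  0  1 ]
Subtract 4 times R2 from R1.
  [ 1  1  0  0 ]
  [ 0  0  1  0 ]
  [ 0  0  0  1 ]

1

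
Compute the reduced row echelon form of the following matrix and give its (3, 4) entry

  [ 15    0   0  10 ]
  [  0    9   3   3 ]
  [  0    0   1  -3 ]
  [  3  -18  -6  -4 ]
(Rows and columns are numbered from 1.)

R1 → 1/15·R1
  [ 1    0   0  2/3 ]
  [ 0    9   3    3 ]
  [ 0    0   1   -3 ]
  [ 3  -18  -6   -4 ]
R4 → R4 − 3·R1
  [ 1    0   0  2/3 ]
  [ 0    9   3    3 ]
  [ 0    0   1   -3 ]
  [ 0  -18  -6   -6 ]
R2 → 1/9·R2
  [ 1    0    0  2/3 ]
  [ 0    1  1/3  1/3 ]
  [ 0    0    1   -3 ]
  [ 0  -18   -6   -6 ]
R4 → R4 + 18·R2
  [ 1  0    0  2/3 ]
  [ 0  1  1/3  1/3 ]
  [ 0  0    1   -3 ]
  [ 0  0    0    0 ]
R2 → R2 − 1/3·R3
  [ 1  0  0  2/3 ]
  [ 0  1  0  4/3 ]
  [ 0  0  1   -3 ]
  [ 0  0  0    0 ]

-3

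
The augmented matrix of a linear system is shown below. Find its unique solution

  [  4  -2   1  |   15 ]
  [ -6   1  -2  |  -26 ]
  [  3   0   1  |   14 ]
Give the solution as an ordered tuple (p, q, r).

r1 ← 1/4·r1
r2 ← r2 + 6·r1
r3 ← r3 − 3·r1
r2 ← -1/2·r2
r3 ← r3 − 3/2·r2
r3 ← -8·r3
r2 ← r2 − 1/4·r3
r1 ← r1 − 1/4·r3
r1 ← r1 + 1/2·r2
Reading off the last column: p = 5, q = 2, r = -1.

(5, 2, -1)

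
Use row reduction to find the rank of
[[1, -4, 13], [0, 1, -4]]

rank = 2

Add 4 times r2 to r1.
The reduced form has 2 nonzero rows.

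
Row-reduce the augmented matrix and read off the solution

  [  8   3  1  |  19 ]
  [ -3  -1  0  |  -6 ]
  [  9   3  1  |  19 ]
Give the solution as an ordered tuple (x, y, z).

R1 := 1/8·R1
  [  1  3/8  1/8  |  19/8 ]
  [ -3   -1    0  |    -6 ]
  [  9    3    1  |    19 ]
R2 := R2 + 3·R1
  [ 1  3/8  1/8  |  19/8 ]
  [ 0  1/8  3/8  |   9/8 ]
  [ 9    3    1  |    19 ]
R3 := R3 − 9·R1
  [ 1   3/8   1/8  |   19/8 ]
  [ 0   1/8   3/8  |    9/8 ]
  [ 0  -3/8  -1/8  |  -19/8 ]
R2 := 8·R2
  [ 1   3/8   1/8  |   19/8 ]
  [ 0     1     3  |      9 ]
  [ 0  -3/8  -1/8  |  -19/8 ]
R3 := R3 + 3/8·R2
  [ 1  3/8  1/8  |  19/8 ]
  [ 0    1    3  |     9 ]
  [ 0    0    1  |     1 ]
R2 := R2 − 3·R3
  [ 1  3/8  1/8  |  19/8 ]
  [ 0    1    0  |     6 ]
  [ 0    0    1  |     1 ]
R1 := R1 − 1/8·R3
  [ 1  3/8  0  |  9/4 ]
  [ 0    1  0  |    6 ]
  [ 0    0  1  |    1 ]
R1 := R1 − 3/8·R2
  [ 1  0  0  |  0 ]
  [ 0  1  0  |  6 ]
  [ 0  0  1  |  1 ]
Reading off the last column: x = 0, y = 6, z = 1.

(0, 6, 1)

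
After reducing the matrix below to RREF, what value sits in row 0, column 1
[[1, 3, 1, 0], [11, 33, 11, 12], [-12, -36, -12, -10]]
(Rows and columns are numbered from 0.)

3

R2 → R2 − 11·R1
R3 → R3 + 12·R1
R2 → 1/12·R2
R3 → R3 + 10·R2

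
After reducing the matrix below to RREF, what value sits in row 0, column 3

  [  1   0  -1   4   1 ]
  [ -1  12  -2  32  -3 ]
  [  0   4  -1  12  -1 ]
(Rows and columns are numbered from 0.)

r2 := r2 + r1
  [ 1   0  -1   4   1 ]
  [ 0  12  -3  36  -2 ]
  [ 0   4  -1  12  -1 ]
r2 := 1/12·r2
  [ 1  0    -1   4     1 ]
  [ 0  1  -1/4   3  -1/6 ]
  [ 0  4    -1  12    -1 ]
r3 := r3 − 4·r2
  [ 1  0    -1  4     1 ]
  [ 0  1  -1/4  3  -1/6 ]
  [ 0  0     0  0  -1/3 ]
r3 := -3·r3
  [ 1  0    -1  4     1 ]
  [ 0  1  -1/4  3  -1/6 ]
  [ 0  0     0  0     1 ]
r2 := r2 + 1/6·r3
  [ 1  0    -1  4  1 ]
  [ 0  1  -1/4  3  0 ]
  [ 0  0     0  0  1 ]
r1 := r1 − r3
  [ 1  0    -1  4  0 ]
  [ 0  1  -1/4  3  0 ]
  [ 0  0     0  0  1 ]

4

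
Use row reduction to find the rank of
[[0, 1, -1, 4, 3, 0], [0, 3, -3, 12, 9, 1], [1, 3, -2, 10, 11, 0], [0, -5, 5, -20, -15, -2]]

rank = 3

ρ1 ↔ ρ3
  [ 1   3  -2   10   11   0 ]
  [ 0   3  -3   12    9   1 ]
  [ 0   1  -1    4    3   0 ]
  [ 0  -5   5  -20  -15  -2 ]
ρ2 -> 1/3·ρ2
  [ 1   3  -2   10   11    0 ]
  [ 0   1  -1    4    3  1/3 ]
  [ 0   1  -1    4    3    0 ]
  [ 0  -5   5  -20  -15   -2 ]
ρ3 -> ρ3 − ρ2
  [ 1   3  -2   10   11     0 ]
  [ 0   1  -1    4    3   1/3 ]
  [ 0   0   0    0    0  -1/3 ]
  [ 0  -5   5  -20  -15    -2 ]
ρ4 -> ρ4 + 5·ρ2
  [ 1  3  -2  10  11     0 ]
  [ 0  1  -1   4   3   1/3 ]
  [ 0  0   0   0   0  -1/3 ]
  [ 0  0   0   0   0  -1/3 ]
ρ3 -> -3·ρ3
  [ 1  3  -2  10  11     0 ]
  [ 0  1  -1   4   3   1/3 ]
  [ 0  0   0   0   0     1 ]
  [ 0  0   0   0   0  -1/3 ]
ρ4 -> ρ4 + 1/3·ρ3
  [ 1  3  -2  10  11    0 ]
  [ 0  1  -1   4   3  1/3 ]
  [ 0  0   0   0   0    1 ]
  [ 0  0   0   0   0    0 ]
ρ2 -> ρ2 − 1/3·ρ3
  [ 1  3  -2  10  11  0 ]
  [ 0  1  -1   4   3  0 ]
  [ 0  0   0   0   0  1 ]
  [ 0  0   0   0   0  0 ]
ρ1 -> ρ1 − 3·ρ2
  [ 1  0   1  -2  2  0 ]
  [ 0  1  -1   4  3  0 ]
  [ 0  0   0   0  0  1 ]
  [ 0  0   0   0  0  0 ]
The reduced form has 3 nonzero rows.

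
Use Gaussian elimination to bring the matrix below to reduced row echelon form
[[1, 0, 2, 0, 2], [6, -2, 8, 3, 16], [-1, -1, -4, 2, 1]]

R2 := R2 − 6·R1
  [  1   0   2  0  2 ]
  [  0  -2  -4  3  4 ]
  [ -1  -1  -4  2  1 ]
R3 := R3 + R1
  [ 1   0   2  0  2 ]
  [ 0  -2  -4  3  4 ]
  [ 0  -1  -2  2  3 ]
R2 := -1/2·R2
  [ 1   0   2     0   2 ]
  [ 0   1   2  -3/2  -2 ]
  [ 0  -1  -2     2   3 ]
R3 := R3 + R2
  [ 1  0  2     0   2 ]
  [ 0  1  2  -3/2  -2 ]
  [ 0  0  0   1/2   1 ]
R3 := 2·R3
  [ 1  0  2     0   2 ]
  [ 0  1  2  -3/2  -2 ]
  [ 0  0  0     1   2 ]
R2 := R2 + 3/2·R3
  [ 1  0  2  0  2 ]
  [ 0  1  2  0  1 ]
  [ 0  0  0  1  2 ]

[[1, 0, 2, 0, 2], [0, 1, 2, 0, 1], [0, 0, 0, 1, 2]]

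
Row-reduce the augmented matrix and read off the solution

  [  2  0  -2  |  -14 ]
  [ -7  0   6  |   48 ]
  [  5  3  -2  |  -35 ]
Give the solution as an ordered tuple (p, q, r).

ρ1 → 1/2·ρ1
  [  1  0  -1  |   -7 ]
  [ -7  0   6  |   48 ]
  [  5  3  -2  |  -35 ]
ρ2 → ρ2 + 7·ρ1
  [ 1  0  -1  |   -7 ]
  [ 0  0  -1  |   -1 ]
  [ 5  3  -2  |  -35 ]
ρ3 → ρ3 − 5·ρ1
  [ 1  0  -1  |  -7 ]
  [ 0  0  -1  |  -1 ]
  [ 0  3   3  |   0 ]
ρ2 <=> ρ3
  [ 1  0  -1  |  -7 ]
  [ 0  3   3  |   0 ]
  [ 0  0  -1  |  -1 ]
ρ2 → 1/3·ρ2
  [ 1  0  -1  |  -7 ]
  [ 0  1   1  |   0 ]
  [ 0  0  -1  |  -1 ]
ρ3 → -1·ρ3
  [ 1  0  -1  |  -7 ]
  [ 0  1   1  |   0 ]
  [ 0  0   1  |   1 ]
ρ2 → ρ2 − ρ3
  [ 1  0  -1  |  -7 ]
  [ 0  1   0  |  -1 ]
  [ 0  0   1  |   1 ]
ρ1 → ρ1 + ρ3
  [ 1  0  0  |  -6 ]
  [ 0  1  0  |  -1 ]
  [ 0  0  1  |   1 ]
Reading off the last column: p = -6, q = -1, r = 1.

(-6, -1, 1)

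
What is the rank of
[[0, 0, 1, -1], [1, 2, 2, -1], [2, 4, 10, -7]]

rank = 3

R1 <-> R2
  [ 1  2   2  -1 ]
  [ 0  0   1  -1 ]
  [ 2  4  10  -7 ]
R3 := R3 − 2·R1
  [ 1  2  2  -1 ]
  [ 0  0  1  -1 ]
  [ 0  0  6  -5 ]
R3 := R3 − 6·R2
  [ 1  2  2  -1 ]
  [ 0  0  1  -1 ]
  [ 0  0  0   1 ]
R2 := R2 + R3
  [ 1  2  2  -1 ]
  [ 0  0  1   0 ]
  [ 0  0  0   1 ]
R1 := R1 + R3
  [ 1  2  2  0 ]
  [ 0  0  1  0 ]
  [ 0  0  0  1 ]
R1 := R1 − 2·R2
  [ 1  2  0  0 ]
  [ 0  0  1  0 ]
  [ 0  0  0  1 ]
The reduced form has 3 nonzero rows.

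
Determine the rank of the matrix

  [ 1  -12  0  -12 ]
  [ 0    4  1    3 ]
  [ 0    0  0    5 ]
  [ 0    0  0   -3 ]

R2 -> 1/4·R2
  [ 1  -12    0  -12 ]
  [ 0    1  1/4  3/4 ]
  [ 0    0    0    5 ]
  [ 0    0    0   -3 ]
R3 -> 1/5·R3
  [ 1  -12    0  -12 ]
  [ 0    1  1/4  3/4 ]
  [ 0    0    0    1 ]
  [ 0    0    0   -3 ]
R4 -> R4 + 3·R3
  [ 1  -12    0  -12 ]
  [ 0    1  1/4  3/4 ]
  [ 0    0    0    1 ]
  [ 0    0    0    0 ]
R2 -> R2 − 3/4·R3
  [ 1  -12    0  -12 ]
  [ 0    1  1/4    0 ]
  [ 0    0    0    1 ]
  [ 0    0    0    0 ]
R1 -> R1 + 12·R3
  [ 1  -12    0  0 ]
  [ 0    1  1/4  0 ]
  [ 0    0    0  1 ]
  [ 0    0    0  0 ]
R1 -> R1 + 12·R2
  [ 1  0    3  0 ]
  [ 0  1  1/4  0 ]
  [ 0  0    0  1 ]
  [ 0  0    0  0 ]
The reduced form has 3 nonzero rows.

rank = 3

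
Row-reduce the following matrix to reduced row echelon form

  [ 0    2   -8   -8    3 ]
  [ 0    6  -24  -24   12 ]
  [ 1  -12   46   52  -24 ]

R1 ↔ R3
  [ 1  -12   46   52  -24 ]
  [ 0    6  -24  -24   12 ]
  [ 0    2   -8   -8    3 ]
R2 → 1/6·R2
  [ 1  -12  46  52  -24 ]
  [ 0    1  -4  -4    2 ]
  [ 0    2  -8  -8    3 ]
R3 → R3 − 2·R2
  [ 1  -12  46  52  -24 ]
  [ 0    1  -4  -4    2 ]
  [ 0    0   0   0   -1 ]
R3 → -1·R3
  [ 1  -12  46  52  -24 ]
  [ 0    1  -4  -4    2 ]
  [ 0    0   0   0    1 ]
R2 → R2 − 2·R3
  [ 1  -12  46  52  -24 ]
  [ 0    1  -4  -4    0 ]
  [ 0    0   0   0    1 ]
R1 → R1 + 24·R3
  [ 1  -12  46  52  0 ]
  [ 0    1  -4  -4  0 ]
  [ 0    0   0   0  1 ]
R1 → R1 + 12·R2
  [ 1  0  -2   4  0 ]
  [ 0  1  -4  -4  0 ]
  [ 0  0   0   0  1 ]

[[1, 0, -2, 4, 0], [0, 1, -4, -4, 0], [0, 0, 0, 0, 1]]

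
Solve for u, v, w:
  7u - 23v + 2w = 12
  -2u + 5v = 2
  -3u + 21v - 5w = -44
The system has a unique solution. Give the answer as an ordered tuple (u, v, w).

(-6, -2, 4)

Form the augmented matrix and row-reduce:
  [  7  -23   2  |   12 ]
  [ -2    5   0  |    2 ]
  [ -3   21  -5  |  -44 ]
ρ1 ← 1/7·ρ1
  [  1  -23/7  2/7  |  12/7 ]
  [ -2      5    0  |     2 ]
  [ -3     21   -5  |   -44 ]
ρ2 ← ρ2 + 2·ρ1
  [  1  -23/7  2/7  |  12/7 ]
  [  0  -11/7  4/7  |  38/7 ]
  [ -3     21   -5  |   -44 ]
ρ3 ← ρ3 + 3·ρ1
  [ 1  -23/7    2/7  |    12/7 ]
  [ 0  -11/7    4/7  |    38/7 ]
  [ 0   78/7  -29/7  |  -272/7 ]
ρ2 ← -7/11·ρ2
  [ 1  -23/7    2/7  |    12/7 ]
  [ 0      1  -4/11  |  -38/11 ]
  [ 0   78/7  -29/7  |  -272/7 ]
ρ3 ← ρ3 − 78/7·ρ2
  [ 1  -23/7    2/7  |    12/7 ]
  [ 0      1  -4/11  |  -38/11 ]
  [ 0      0  -1/11  |   -4/11 ]
ρ3 ← -11·ρ3
  [ 1  -23/7    2/7  |    12/7 ]
  [ 0      1  -4/11  |  -38/11 ]
  [ 0      0      1  |       4 ]
ρ2 ← ρ2 + 4/11·ρ3
  [ 1  -23/7  2/7  |  12/7 ]
  [ 0      1    0  |    -2 ]
  [ 0      0    1  |     4 ]
ρ1 ← ρ1 − 2/7·ρ3
  [ 1  -23/7  0  |  4/7 ]
  [ 0      1  0  |   -2 ]
  [ 0      0  1  |    4 ]
ρ1 ← ρ1 + 23/7·ρ2
  [ 1  0  0  |  -6 ]
  [ 0  1  0  |  -2 ]
  [ 0  0  1  |   4 ]
Reading off the last column: u = -6, v = -2, w = 4.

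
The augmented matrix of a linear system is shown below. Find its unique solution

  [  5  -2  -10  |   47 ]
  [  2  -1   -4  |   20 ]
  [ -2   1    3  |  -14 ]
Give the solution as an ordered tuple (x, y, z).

(-5, -6, -6)

R1 -> 1/5·R1
  [  1  -2/5  -2  |  47/5 ]
  [  2    -1  -4  |    20 ]
  [ -2     1   3  |   -14 ]
R2 -> R2 − 2·R1
  [  1  -2/5  -2  |  47/5 ]
  [  0  -1/5   0  |   6/5 ]
  [ -2     1   3  |   -14 ]
R3 -> R3 + 2·R1
  [ 1  -2/5  -2  |  47/5 ]
  [ 0  -1/5   0  |   6/5 ]
  [ 0   1/5  -1  |  24/5 ]
R2 -> -5·R2
  [ 1  -2/5  -2  |  47/5 ]
  [ 0     1   0  |    -6 ]
  [ 0   1/5  -1  |  24/5 ]
R3 -> R3 − 1/5·R2
  [ 1  -2/5  -2  |  47/5 ]
  [ 0     1   0  |    -6 ]
  [ 0     0  -1  |     6 ]
R3 -> -1·R3
  [ 1  -2/5  -2  |  47/5 ]
  [ 0     1   0  |    -6 ]
  [ 0     0   1  |    -6 ]
R1 -> R1 + 2·R3
  [ 1  -2/5  0  |  -13/5 ]
  [ 0     1  0  |     -6 ]
  [ 0     0  1  |     -6 ]
R1 -> R1 + 2/5·R2
  [ 1  0  0  |  -5 ]
  [ 0  1  0  |  -6 ]
  [ 0  0  1  |  -6 ]
Reading off the last column: x = -5, y = -6, z = -6.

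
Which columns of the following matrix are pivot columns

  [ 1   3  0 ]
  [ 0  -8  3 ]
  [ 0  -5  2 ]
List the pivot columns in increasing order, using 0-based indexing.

0, 1, 2

r2 -> -1/8·r2
  [ 1   3     0 ]
  [ 0   1  -3/8 ]
  [ 0  -5     2 ]
r3 -> r3 + 5·r2
  [ 1  3     0 ]
  [ 0  1  -3/8 ]
  [ 0  0   1/8 ]
r3 -> 8·r3
  [ 1  3     0 ]
  [ 0  1  -3/8 ]
  [ 0  0     1 ]
r2 -> r2 + 3/8·r3
  [ 1  3  0 ]
  [ 0  1  0 ]
  [ 0  0  1 ]
r1 -> r1 − 3·r2
  [ 1  0  0 ]
  [ 0  1  0 ]
  [ 0  0  1 ]
Pivot columns are the columns containing a leading 1.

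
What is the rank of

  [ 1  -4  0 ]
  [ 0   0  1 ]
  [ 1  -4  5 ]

rank = 2

Subtract R1 from R3.
  [ 1  -4  0 ]
  [ 0   0  1 ]
  [ 0   0  5 ]
Subtract 5 times R2 from R3.
  [ 1  -4  0 ]
  [ 0   0  1 ]
  [ 0   0  0 ]
The reduced form has 2 nonzero rows.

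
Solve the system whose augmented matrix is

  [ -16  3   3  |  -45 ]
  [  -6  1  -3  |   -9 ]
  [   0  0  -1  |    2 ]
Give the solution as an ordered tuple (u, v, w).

(3, 3, -2)

Multiply R1 by -1/16.
  [  1  -3/16  -3/16  |  45/16 ]
  [ -6      1     -3  |     -9 ]
  [  0      0     -1  |      2 ]
Add 6 times R1 to R2.
  [ 1  -3/16  -3/16  |  45/16 ]
  [ 0   -1/8  -33/8  |   63/8 ]
  [ 0      0     -1  |      2 ]
Multiply R2 by -8.
  [ 1  -3/16  -3/16  |  45/16 ]
  [ 0      1     33  |    -63 ]
  [ 0      0     -1  |      2 ]
Multiply R3 by -1.
  [ 1  -3/16  -3/16  |  45/16 ]
  [ 0      1     33  |    -63 ]
  [ 0      0      1  |     -2 ]
Subtract 33 times R3 from R2.
  [ 1  -3/16  -3/16  |  45/16 ]
  [ 0      1      0  |      3 ]
  [ 0      0      1  |     -2 ]
Add 3/16 times R3 to R1.
  [ 1  -3/16  0  |  39/16 ]
  [ 0      1  0  |      3 ]
  [ 0      0  1  |     -2 ]
Add 3/16 times R2 to R1.
  [ 1  0  0  |   3 ]
  [ 0  1  0  |   3 ]
  [ 0  0  1  |  -2 ]
Reading off the last column: u = 3, v = 3, w = -2.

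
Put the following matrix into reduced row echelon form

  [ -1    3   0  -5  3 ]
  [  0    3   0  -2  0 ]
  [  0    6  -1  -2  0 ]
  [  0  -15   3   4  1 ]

[[1, 0, 0, 3, 0], [0, 1, 0, -2/3, 0], [0, 0, 1, -2, 0], [0, 0, 0, 0, 1]]

R1 -> -1·R1
  [ 1   -3   0   5  -3 ]
  [ 0    3   0  -2   0 ]
  [ 0    6  -1  -2   0 ]
  [ 0  -15   3   4   1 ]
R2 -> 1/3·R2
  [ 1   -3   0     5  -3 ]
  [ 0    1   0  -2/3   0 ]
  [ 0    6  -1    -2   0 ]
  [ 0  -15   3     4   1 ]
R3 -> R3 − 6·R2
  [ 1   -3   0     5  -3 ]
  [ 0    1   0  -2/3   0 ]
  [ 0    0  -1     2   0 ]
  [ 0  -15   3     4   1 ]
R4 -> R4 + 15·R2
  [ 1  -3   0     5  -3 ]
  [ 0   1   0  -2/3   0 ]
  [ 0   0  -1     2   0 ]
  [ 0   0   3    -6   1 ]
R3 -> -1·R3
  [ 1  -3  0     5  -3 ]
  [ 0   1  0  -2/3   0 ]
  [ 0   0  1    -2   0 ]
  [ 0   0  3    -6   1 ]
R4 -> R4 − 3·R3
  [ 1  -3  0     5  -3 ]
  [ 0   1  0  -2/3   0 ]
  [ 0   0  1    -2   0 ]
  [ 0   0  0     0   1 ]
R1 -> R1 + 3·R4
  [ 1  -3  0     5  0 ]
  [ 0   1  0  -2/3  0 ]
  [ 0   0  1    -2  0 ]
  [ 0   0  0     0  1 ]
R1 -> R1 + 3·R2
  [ 1  0  0     3  0 ]
  [ 0  1  0  -2/3  0 ]
  [ 0  0  1    -2  0 ]
  [ 0  0  0     0  1 ]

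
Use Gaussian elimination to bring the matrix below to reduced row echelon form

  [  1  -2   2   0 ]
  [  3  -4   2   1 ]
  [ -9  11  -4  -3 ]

[[1, 0, -2, 0], [0, 1, -2, 0], [0, 0, 0, 1]]

Subtract 3 times R1 from R2.
  [  1  -2   2   0 ]
  [  0   2  -4   1 ]
  [ -9  11  -4  -3 ]
Add 9 times R1 to R3.
  [ 1  -2   2   0 ]
  [ 0   2  -4   1 ]
  [ 0  -7  14  -3 ]
Multiply R2 by 1/2.
  [ 1  -2   2    0 ]
  [ 0   1  -2  1/2 ]
  [ 0  -7  14   -3 ]
Add 7 times R2 to R3.
  [ 1  -2   2    0 ]
  [ 0   1  -2  1/2 ]
  [ 0   0   0  1/2 ]
Multiply R3 by 2.
  [ 1  -2   2    0 ]
  [ 0   1  -2  1/2 ]
  [ 0   0   0    1 ]
Subtract 1/2 times R3 from R2.
  [ 1  -2   2  0 ]
  [ 0   1  -2  0 ]
  [ 0   0   0  1 ]
Add 2 times R2 to R1.
  [ 1  0  -2  0 ]
  [ 0  1  -2  0 ]
  [ 0  0   0  1 ]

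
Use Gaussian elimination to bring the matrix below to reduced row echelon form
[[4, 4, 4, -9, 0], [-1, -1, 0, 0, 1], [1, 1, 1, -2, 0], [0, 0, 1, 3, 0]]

Multiply ρ1 by 1/4.
  [  1   1  1  -9/4  0 ]
  [ -1  -1  0     0  1 ]
  [  1   1  1    -2  0 ]
  [  0   0  1     3  0 ]
Add ρ1 to ρ2.
  [ 1  1  1  -9/4  0 ]
  [ 0  0  1  -9/4  1 ]
  [ 1  1  1    -2  0 ]
  [ 0  0  1     3  0 ]
Subtract ρ1 from ρ3.
  [ 1  1  1  -9/4  0 ]
  [ 0  0  1  -9/4  1 ]
  [ 0  0  0   1/4  0 ]
  [ 0  0  1     3  0 ]
Subtract ρ2 from ρ4.
  [ 1  1  1  -9/4   0 ]
  [ 0  0  1  -9/4   1 ]
  [ 0  0  0   1/4   0 ]
  [ 0  0  0  21/4  -1 ]
Multiply ρ3 by 4.
  [ 1  1  1  -9/4   0 ]
  [ 0  0  1  -9/4   1 ]
  [ 0  0  0     1   0 ]
  [ 0  0  0  21/4  -1 ]
Subtract 21/4 times ρ3 from ρ4.
  [ 1  1  1  -9/4   0 ]
  [ 0  0  1  -9/4   1 ]
  [ 0  0  0     1   0 ]
  [ 0  0  0     0  -1 ]
Multiply ρ4 by -1.
  [ 1  1  1  -9/4  0 ]
  [ 0  0  1  -9/4  1 ]
  [ 0  0  0     1  0 ]
  [ 0  0  0     0  1 ]
Subtract ρ4 from ρ2.
  [ 1  1  1  -9/4  0 ]
  [ 0  0  1  -9/4  0 ]
  [ 0  0  0     1  0 ]
  [ 0  0  0     0  1 ]
Add 9/4 times ρ3 to ρ2.
  [ 1  1  1  -9/4  0 ]
  [ 0  0  1     0  0 ]
  [ 0  0  0     1  0 ]
  [ 0  0  0     0  1 ]
Add 9/4 times ρ3 to ρ1.
  [ 1  1  1  0  0 ]
  [ 0  0  1  0  0 ]
  [ 0  0  0  1  0 ]
  [ 0  0  0  0  1 ]
Subtract ρ2 from ρ1.
  [ 1  1  0  0  0 ]
  [ 0  0  1  0  0 ]
  [ 0  0  0  1  0 ]
  [ 0  0  0  0  1 ]

[[1, 1, 0, 0, 0], [0, 0, 1, 0, 0], [0, 0, 0, 1, 0], [0, 0, 0, 0, 1]]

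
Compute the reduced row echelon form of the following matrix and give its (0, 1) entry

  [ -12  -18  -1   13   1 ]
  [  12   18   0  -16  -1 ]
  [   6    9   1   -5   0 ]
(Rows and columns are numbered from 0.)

3/2

Multiply r1 by -1/12.
  [  1  3/2  1/12  -13/12  -1/12 ]
  [ 12   18     0     -16     -1 ]
  [  6    9     1      -5      0 ]
Subtract 12 times r1 from r2.
  [ 1  3/2  1/12  -13/12  -1/12 ]
  [ 0    0    -1      -3      0 ]
  [ 6    9     1      -5      0 ]
Subtract 6 times r1 from r3.
  [ 1  3/2  1/12  -13/12  -1/12 ]
  [ 0    0    -1      -3      0 ]
  [ 0    0   1/2     3/2    1/2 ]
Multiply r2 by -1.
  [ 1  3/2  1/12  -13/12  -1/12 ]
  [ 0    0     1       3      0 ]
  [ 0    0   1/2     3/2    1/2 ]
Subtract 1/2 times r2 from r3.
  [ 1  3/2  1/12  -13/12  -1/12 ]
  [ 0    0     1       3      0 ]
  [ 0    0     0       0    1/2 ]
Multiply r3 by 2.
  [ 1  3/2  1/12  -13/12  -1/12 ]
  [ 0    0     1       3      0 ]
  [ 0    0     0       0      1 ]
Add 1/12 times r3 to r1.
  [ 1  3/2  1/12  -13/12  0 ]
  [ 0    0     1       3  0 ]
  [ 0    0     0       0  1 ]
Subtract 1/12 times r2 from r1.
  [ 1  3/2  0  -4/3  0 ]
  [ 0    0  1     3  0 ]
  [ 0    0  0     0  1 ]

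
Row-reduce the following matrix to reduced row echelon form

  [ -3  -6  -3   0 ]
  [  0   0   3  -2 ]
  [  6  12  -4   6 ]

R1 := -1/3·R1
R3 := R3 − 6·R1
R2 := 1/3·R2
R3 := R3 + 10·R2
R3 := -3/2·R3
R2 := R2 + 2/3·R3
R1 := R1 − R2

[[1, 2, 0, 0], [0, 0, 1, 0], [0, 0, 0, 1]]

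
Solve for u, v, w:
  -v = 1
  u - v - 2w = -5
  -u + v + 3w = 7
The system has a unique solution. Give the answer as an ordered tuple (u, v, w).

(-2, -1, 2)

Form the augmented matrix and row-reduce:
  [  0  -1   0  |   1 ]
  [  1  -1  -2  |  -5 ]
  [ -1   1   3  |   7 ]
ρ1 ↔ ρ2
  [  1  -1  -2  |  -5 ]
  [  0  -1   0  |   1 ]
  [ -1   1   3  |   7 ]
ρ3 ← ρ3 + ρ1
  [ 1  -1  -2  |  -5 ]
  [ 0  -1   0  |   1 ]
  [ 0   0   1  |   2 ]
ρ2 ← -1·ρ2
  [ 1  -1  -2  |  -5 ]
  [ 0   1   0  |  -1 ]
  [ 0   0   1  |   2 ]
ρ1 ← ρ1 + 2·ρ3
  [ 1  -1  0  |  -1 ]
  [ 0   1  0  |  -1 ]
  [ 0   0  1  |   2 ]
ρ1 ← ρ1 + ρ2
  [ 1  0  0  |  -2 ]
  [ 0  1  0  |  -1 ]
  [ 0  0  1  |   2 ]
Reading off the last column: u = -2, v = -1, w = 2.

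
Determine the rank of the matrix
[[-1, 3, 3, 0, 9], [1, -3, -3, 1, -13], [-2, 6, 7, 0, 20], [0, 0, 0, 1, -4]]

rank = 3

R1 ← -1·R1
R2 ← R2 − R1
R3 ← R3 + 2·R1
R2 <=> R3
R4 ← R4 − R3
R1 ← R1 + 3·R2
The reduced form has 3 nonzero rows.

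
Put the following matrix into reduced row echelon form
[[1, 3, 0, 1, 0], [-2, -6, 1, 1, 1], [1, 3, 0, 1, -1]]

[[1, 3, 0, 1, 0], [0, 0, 1, 3, 0], [0, 0, 0, 0, 1]]

Add 2 times R1 to R2.
  [ 1  3  0  1   0 ]
  [ 0  0  1  3   1 ]
  [ 1  3  0  1  -1 ]
Subtract R1 from R3.
  [ 1  3  0  1   0 ]
  [ 0  0  1  3   1 ]
  [ 0  0  0  0  -1 ]
Multiply R3 by -1.
  [ 1  3  0  1  0 ]
  [ 0  0  1  3  1 ]
  [ 0  0  0  0  1 ]
Subtract R3 from R2.
  [ 1  3  0  1  0 ]
  [ 0  0  1  3  0 ]
  [ 0  0  0  0  1 ]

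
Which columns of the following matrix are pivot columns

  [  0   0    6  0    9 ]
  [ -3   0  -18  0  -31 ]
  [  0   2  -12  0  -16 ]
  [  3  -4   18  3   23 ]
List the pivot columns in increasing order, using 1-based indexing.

R1 <=> R2
R1 := -1/3·R1
R4 := R4 − 3·R1
R2 <=> R3
R2 := 1/2·R2
R4 := R4 + 4·R2
R3 := 1/6·R3
R4 := R4 + 24·R3
R4 := 1/3·R4
R2 := R2 + 6·R3
R1 := R1 − 6·R3
Pivot columns are the columns containing a leading 1.

1, 2, 3, 4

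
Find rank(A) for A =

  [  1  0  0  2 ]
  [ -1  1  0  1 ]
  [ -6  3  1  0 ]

ρ2 -> ρ2 + ρ1
  [  1  0  0  2 ]
  [  0  1  0  3 ]
  [ -6  3  1  0 ]
ρ3 -> ρ3 + 6·ρ1
  [ 1  0  0   2 ]
  [ 0  1  0   3 ]
  [ 0  3  1  12 ]
ρ3 -> ρ3 − 3·ρ2
  [ 1  0  0  2 ]
  [ 0  1  0  3 ]
  [ 0  0  1  3 ]
The reduced form has 3 nonzero rows.

rank = 3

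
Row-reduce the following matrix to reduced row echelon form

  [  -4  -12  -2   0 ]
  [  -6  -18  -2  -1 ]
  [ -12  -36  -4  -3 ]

Multiply r1 by -1/4.
  [   1    3  1/2   0 ]
  [  -6  -18   -2  -1 ]
  [ -12  -36   -4  -3 ]
Add 6 times r1 to r2.
  [   1    3  1/2   0 ]
  [   0    0    1  -1 ]
  [ -12  -36   -4  -3 ]
Add 12 times r1 to r3.
  [ 1  3  1/2   0 ]
  [ 0  0    1  -1 ]
  [ 0  0    2  -3 ]
Subtract 2 times r2 from r3.
  [ 1  3  1/2   0 ]
  [ 0  0    1  -1 ]
  [ 0  0    0  -1 ]
Multiply r3 by -1.
  [ 1  3  1/2   0 ]
  [ 0  0    1  -1 ]
  [ 0  0    0   1 ]
Add r3 to r2.
  [ 1  3  1/2  0 ]
  [ 0  0    1  0 ]
  [ 0  0    0  1 ]
Subtract 1/2 times r2 from r1.
  [ 1  3  0  0 ]
  [ 0  0  1  0 ]
  [ 0  0  0  1 ]

[[1, 3, 0, 0], [0, 0, 1, 0], [0, 0, 0, 1]]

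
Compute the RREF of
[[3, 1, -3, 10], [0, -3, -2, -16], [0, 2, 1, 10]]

r1 -> 1/3·r1
  [ 1  1/3  -1  10/3 ]
  [ 0   -3  -2   -16 ]
  [ 0    2   1    10 ]
r2 -> -1/3·r2
  [ 1  1/3   -1  10/3 ]
  [ 0    1  2/3  16/3 ]
  [ 0    2    1    10 ]
r3 -> r3 − 2·r2
  [ 1  1/3    -1  10/3 ]
  [ 0    1   2/3  16/3 ]
  [ 0    0  -1/3  -2/3 ]
r3 -> -3·r3
  [ 1  1/3   -1  10/3 ]
  [ 0    1  2/3  16/3 ]
  [ 0    0    1     2 ]
r2 -> r2 − 2/3·r3
  [ 1  1/3  -1  10/3 ]
  [ 0    1   0     4 ]
  [ 0    0   1     2 ]
r1 -> r1 + r3
  [ 1  1/3  0  16/3 ]
  [ 0    1  0     4 ]
  [ 0    0  1     2 ]
r1 -> r1 − 1/3·r2
  [ 1  0  0  4 ]
  [ 0  1  0  4 ]
  [ 0  0  1  2 ]

[[1, 0, 0, 4], [0, 1, 0, 4], [0, 0, 1, 2]]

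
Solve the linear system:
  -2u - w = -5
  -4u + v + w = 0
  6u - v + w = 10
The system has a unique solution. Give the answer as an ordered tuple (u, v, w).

(0, -5, 5)

Form the augmented matrix and row-reduce:
  [ -2   0  -1  |  -5 ]
  [ -4   1   1  |   0 ]
  [  6  -1   1  |  10 ]
R1 → -1/2·R1
  [  1   0  1/2  |  5/2 ]
  [ -4   1    1  |    0 ]
  [  6  -1    1  |   10 ]
R2 → R2 + 4·R1
  [ 1   0  1/2  |  5/2 ]
  [ 0   1    3  |   10 ]
  [ 6  -1    1  |   10 ]
R3 → R3 − 6·R1
  [ 1   0  1/2  |  5/2 ]
  [ 0   1    3  |   10 ]
  [ 0  -1   -2  |   -5 ]
R3 → R3 + R2
  [ 1  0  1/2  |  5/2 ]
  [ 0  1    3  |   10 ]
  [ 0  0    1  |    5 ]
R2 → R2 − 3·R3
  [ 1  0  1/2  |  5/2 ]
  [ 0  1    0  |   -5 ]
  [ 0  0    1  |    5 ]
R1 → R1 − 1/2·R3
  [ 1  0  0  |   0 ]
  [ 0  1  0  |  -5 ]
  [ 0  0  1  |   5 ]
Reading off the last column: u = 0, v = -5, w = 5.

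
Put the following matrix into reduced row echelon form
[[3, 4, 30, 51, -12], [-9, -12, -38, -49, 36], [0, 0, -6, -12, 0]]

Multiply R1 by 1/3.
  [  1  4/3   10   17  -4 ]
  [ -9  -12  -38  -49  36 ]
  [  0    0   -6  -12   0 ]
Add 9 times R1 to R2.
  [ 1  4/3  10   17  -4 ]
  [ 0    0  52  104   0 ]
  [ 0    0  -6  -12   0 ]
Multiply R2 by 1/52.
  [ 1  4/3  10   17  -4 ]
  [ 0    0   1    2   0 ]
  [ 0    0  -6  -12   0 ]
Add 6 times R2 to R3.
  [ 1  4/3  10  17  -4 ]
  [ 0    0   1   2   0 ]
  [ 0    0   0   0   0 ]
Subtract 10 times R2 from R1.
  [ 1  4/3  0  -3  -4 ]
  [ 0    0  1   2   0 ]
  [ 0    0  0   0   0 ]

[[1, 4/3, 0, -3, -4], [0, 0, 1, 2, 0], [0, 0, 0, 0, 0]]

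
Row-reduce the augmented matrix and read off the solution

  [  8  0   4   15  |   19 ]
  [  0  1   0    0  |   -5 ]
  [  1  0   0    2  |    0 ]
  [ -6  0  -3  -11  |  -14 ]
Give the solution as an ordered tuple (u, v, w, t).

Multiply R1 by 1/8.
  [  1  0  1/2  15/8  |  19/8 ]
  [  0  1    0     0  |    -5 ]
  [  1  0    0     2  |     0 ]
  [ -6  0   -3   -11  |   -14 ]
Subtract R1 from R3.
  [  1  0   1/2  15/8  |   19/8 ]
  [  0  1     0     0  |     -5 ]
  [  0  0  -1/2   1/8  |  -19/8 ]
  [ -6  0    -3   -11  |    -14 ]
Add 6 times R1 to R4.
  [ 1  0   1/2  15/8  |   19/8 ]
  [ 0  1     0     0  |     -5 ]
  [ 0  0  -1/2   1/8  |  -19/8 ]
  [ 0  0     0   1/4  |    1/4 ]
Multiply R3 by -2.
  [ 1  0  1/2  15/8  |  19/8 ]
  [ 0  1    0     0  |    -5 ]
  [ 0  0    1  -1/4  |  19/4 ]
  [ 0  0    0   1/4  |   1/4 ]
Multiply R4 by 4.
  [ 1  0  1/2  15/8  |  19/8 ]
  [ 0  1    0     0  |    -5 ]
  [ 0  0    1  -1/4  |  19/4 ]
  [ 0  0    0     1  |     1 ]
Add 1/4 times R4 to R3.
  [ 1  0  1/2  15/8  |  19/8 ]
  [ 0  1    0     0  |    -5 ]
  [ 0  0    1     0  |     5 ]
  [ 0  0    0     1  |     1 ]
Subtract 15/8 times R4 from R1.
  [ 1  0  1/2  0  |  1/2 ]
  [ 0  1    0  0  |   -5 ]
  [ 0  0    1  0  |    5 ]
  [ 0  0    0  1  |    1 ]
Subtract 1/2 times R3 from R1.
  [ 1  0  0  0  |  -2 ]
  [ 0  1  0  0  |  -5 ]
  [ 0  0  1  0  |   5 ]
  [ 0  0  0  1  |   1 ]
Reading off the last column: u = -2, v = -5, w = 5, t = 1.

(-2, -5, 5, 1)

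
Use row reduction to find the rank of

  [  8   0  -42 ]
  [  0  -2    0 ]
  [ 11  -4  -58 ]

rank = 3

r1 → 1/8·r1
  [  1   0  -21/4 ]
  [  0  -2      0 ]
  [ 11  -4    -58 ]
r3 → r3 − 11·r1
  [ 1   0  -21/4 ]
  [ 0  -2      0 ]
  [ 0  -4   -1/4 ]
r2 → -1/2·r2
  [ 1   0  -21/4 ]
  [ 0   1      0 ]
  [ 0  -4   -1/4 ]
r3 → r3 + 4·r2
  [ 1  0  -21/4 ]
  [ 0  1      0 ]
  [ 0  0   -1/4 ]
r3 → -4·r3
  [ 1  0  -21/4 ]
  [ 0  1      0 ]
  [ 0  0      1 ]
r1 → r1 + 21/4·r3
  [ 1  0  0 ]
  [ 0  1  0 ]
  [ 0  0  1 ]
The reduced form has 3 nonzero rows.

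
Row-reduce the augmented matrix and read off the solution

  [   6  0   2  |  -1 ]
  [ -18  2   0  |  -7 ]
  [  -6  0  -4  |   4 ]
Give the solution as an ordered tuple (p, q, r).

Multiply ρ1 by 1/6.
  [   1  0  1/3  |  -1/6 ]
  [ -18  2    0  |    -7 ]
  [  -6  0   -4  |     4 ]
Add 18 times ρ1 to ρ2.
  [  1  0  1/3  |  -1/6 ]
  [  0  2    6  |   -10 ]
  [ -6  0   -4  |     4 ]
Add 6 times ρ1 to ρ3.
  [ 1  0  1/3  |  -1/6 ]
  [ 0  2    6  |   -10 ]
  [ 0  0   -2  |     3 ]
Multiply ρ2 by 1/2.
  [ 1  0  1/3  |  -1/6 ]
  [ 0  1    3  |    -5 ]
  [ 0  0   -2  |     3 ]
Multiply ρ3 by -1/2.
  [ 1  0  1/3  |  -1/6 ]
  [ 0  1    3  |    -5 ]
  [ 0  0    1  |  -3/2 ]
Subtract 3 times ρ3 from ρ2.
  [ 1  0  1/3  |  -1/6 ]
  [ 0  1    0  |  -1/2 ]
  [ 0  0    1  |  -3/2 ]
Subtract 1/3 times ρ3 from ρ1.
  [ 1  0  0  |   1/3 ]
  [ 0  1  0  |  -1/2 ]
  [ 0  0  1  |  -3/2 ]
Reading off the last column: p = 1/3, q = -1/2, r = -3/2.

(1/3, -1/2, -3/2)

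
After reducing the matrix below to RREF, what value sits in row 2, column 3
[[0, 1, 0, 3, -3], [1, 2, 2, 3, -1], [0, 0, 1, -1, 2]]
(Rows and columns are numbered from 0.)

-1

r1 ↔ r2
  [ 1  2  2   3  -1 ]
  [ 0  1  0   3  -3 ]
  [ 0  0  1  -1   2 ]
r1 := r1 − 2·r3
  [ 1  2  0   5  -5 ]
  [ 0  1  0   3  -3 ]
  [ 0  0  1  -1   2 ]
r1 := r1 − 2·r2
  [ 1  0  0  -1   1 ]
  [ 0  1  0   3  -3 ]
  [ 0  0  1  -1   2 ]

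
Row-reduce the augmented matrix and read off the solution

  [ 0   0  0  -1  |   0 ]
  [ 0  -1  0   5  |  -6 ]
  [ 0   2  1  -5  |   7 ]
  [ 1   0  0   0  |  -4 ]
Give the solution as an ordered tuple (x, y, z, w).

R1 <-> R4
  [ 1   0  0   0  |  -4 ]
  [ 0  -1  0   5  |  -6 ]
  [ 0   2  1  -5  |   7 ]
  [ 0   0  0  -1  |   0 ]
R2 ← -1·R2
  [ 1  0  0   0  |  -4 ]
  [ 0  1  0  -5  |   6 ]
  [ 0  2  1  -5  |   7 ]
  [ 0  0  0  -1  |   0 ]
R3 ← R3 − 2·R2
  [ 1  0  0   0  |  -4 ]
  [ 0  1  0  -5  |   6 ]
  [ 0  0  1   5  |  -5 ]
  [ 0  0  0  -1  |   0 ]
R4 ← -1·R4
  [ 1  0  0   0  |  -4 ]
  [ 0  1  0  -5  |   6 ]
  [ 0  0  1   5  |  -5 ]
  [ 0  0  0   1  |   0 ]
R3 ← R3 − 5·R4
  [ 1  0  0   0  |  -4 ]
  [ 0  1  0  -5  |   6 ]
  [ 0  0  1   0  |  -5 ]
  [ 0  0  0   1  |   0 ]
R2 ← R2 + 5·R4
  [ 1  0  0  0  |  -4 ]
  [ 0  1  0  0  |   6 ]
  [ 0  0  1  0  |  -5 ]
  [ 0  0  0  1  |   0 ]
Reading off the last column: x = -4, y = 6, z = -5, w = 0.

(-4, 6, -5, 0)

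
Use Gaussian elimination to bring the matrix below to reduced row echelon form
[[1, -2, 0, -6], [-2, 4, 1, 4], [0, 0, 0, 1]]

[[1, -2, 0, 0], [0, 0, 1, 0], [0, 0, 0, 1]]

Add 2 times ρ1 to ρ2.
  [ 1  -2  0  -6 ]
  [ 0   0  1  -8 ]
  [ 0   0  0   1 ]
Add 8 times ρ3 to ρ2.
  [ 1  -2  0  -6 ]
  [ 0   0  1   0 ]
  [ 0   0  0   1 ]
Add 6 times ρ3 to ρ1.
  [ 1  -2  0  0 ]
  [ 0   0  1  0 ]
  [ 0   0  0  1 ]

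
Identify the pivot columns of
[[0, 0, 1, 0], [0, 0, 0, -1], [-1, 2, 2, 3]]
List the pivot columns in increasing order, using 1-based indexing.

r1 ↔ r3
  [ -1  2  2   3 ]
  [  0  0  0  -1 ]
  [  0  0  1   0 ]
r1 → -1·r1
  [ 1  -2  -2  -3 ]
  [ 0   0   0  -1 ]
  [ 0   0   1   0 ]
r2 ↔ r3
  [ 1  -2  -2  -3 ]
  [ 0   0   1   0 ]
  [ 0   0   0  -1 ]
r3 → -1·r3
  [ 1  -2  -2  -3 ]
  [ 0   0   1   0 ]
  [ 0   0   0   1 ]
r1 → r1 + 3·r3
  [ 1  -2  -2  0 ]
  [ 0   0   1  0 ]
  [ 0   0   0  1 ]
r1 → r1 + 2·r2
  [ 1  -2  0  0 ]
  [ 0   0  1  0 ]
  [ 0   0  0  1 ]
Pivot columns are the columns containing a leading 1.

1, 3, 4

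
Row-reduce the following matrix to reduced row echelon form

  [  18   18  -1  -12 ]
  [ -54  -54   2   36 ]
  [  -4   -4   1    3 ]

[[1, 1, 0, 0], [0, 0, 1, 0], [0, 0, 0, 1]]

Multiply r1 by 1/18.
  [   1    1  -1/18  -2/3 ]
  [ -54  -54      2    36 ]
  [  -4   -4      1     3 ]
Add 54 times r1 to r2.
  [  1   1  -1/18  -2/3 ]
  [  0   0     -1     0 ]
  [ -4  -4      1     3 ]
Add 4 times r1 to r3.
  [ 1  1  -1/18  -2/3 ]
  [ 0  0     -1     0 ]
  [ 0  0    7/9   1/3 ]
Multiply r2 by -1.
  [ 1  1  -1/18  -2/3 ]
  [ 0  0      1     0 ]
  [ 0  0    7/9   1/3 ]
Subtract 7/9 times r2 from r3.
  [ 1  1  -1/18  -2/3 ]
  [ 0  0      1     0 ]
  [ 0  0      0   1/3 ]
Multiply r3 by 3.
  [ 1  1  -1/18  -2/3 ]
  [ 0  0      1     0 ]
  [ 0  0      0     1 ]
Add 2/3 times r3 to r1.
  [ 1  1  -1/18  0 ]
  [ 0  0      1  0 ]
  [ 0  0      0  1 ]
Add 1/18 times r2 to r1.
  [ 1  1  0  0 ]
  [ 0  0  1  0 ]
  [ 0  0  0  1 ]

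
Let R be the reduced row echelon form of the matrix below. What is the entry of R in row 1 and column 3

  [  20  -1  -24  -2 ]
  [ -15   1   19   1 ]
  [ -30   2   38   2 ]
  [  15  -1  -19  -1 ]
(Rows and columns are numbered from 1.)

R1 -> 1/20·R1
  [   1  -1/20  -6/5  -1/10 ]
  [ -15      1    19      1 ]
  [ -30      2    38      2 ]
  [  15     -1   -19     -1 ]
R2 -> R2 + 15·R1
  [   1  -1/20  -6/5  -1/10 ]
  [   0    1/4     1   -1/2 ]
  [ -30      2    38      2 ]
  [  15     -1   -19     -1 ]
R3 -> R3 + 30·R1
  [  1  -1/20  -6/5  -1/10 ]
  [  0    1/4     1   -1/2 ]
  [  0    1/2     2     -1 ]
  [ 15     -1   -19     -1 ]
R4 -> R4 − 15·R1
  [ 1  -1/20  -6/5  -1/10 ]
  [ 0    1/4     1   -1/2 ]
  [ 0    1/2     2     -1 ]
  [ 0   -1/4    -1    1/2 ]
R2 -> 4·R2
  [ 1  -1/20  -6/5  -1/10 ]
  [ 0      1     4     -2 ]
  [ 0    1/2     2     -1 ]
  [ 0   -1/4    -1    1/2 ]
R3 -> R3 − 1/2·R2
  [ 1  -1/20  -6/5  -1/10 ]
  [ 0      1     4     -2 ]
  [ 0      0     0      0 ]
  [ 0   -1/4    -1    1/2 ]
R4 -> R4 + 1/4·R2
  [ 1  -1/20  -6/5  -1/10 ]
  [ 0      1     4     -2 ]
  [ 0      0     0      0 ]
  [ 0      0     0      0 ]
R1 -> R1 + 1/20·R2
  [ 1  0  -1  -1/5 ]
  [ 0  1   4    -2 ]
  [ 0  0   0     0 ]
  [ 0  0   0     0 ]

-1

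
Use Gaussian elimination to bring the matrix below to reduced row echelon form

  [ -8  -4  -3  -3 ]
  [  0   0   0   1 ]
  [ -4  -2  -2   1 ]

[[1, 1/2, 0, 0], [0, 0, 1, 0], [0, 0, 0, 1]]

Multiply r1 by -1/8.
  [  1  1/2  3/8  3/8 ]
  [  0    0    0    1 ]
  [ -4   -2   -2    1 ]
Add 4 times r1 to r3.
  [ 1  1/2   3/8  3/8 ]
  [ 0    0     0    1 ]
  [ 0    0  -1/2  5/2 ]
Swap r2 and r3.
  [ 1  1/2   3/8  3/8 ]
  [ 0    0  -1/2  5/2 ]
  [ 0    0     0    1 ]
Multiply r2 by -2.
  [ 1  1/2  3/8  3/8 ]
  [ 0    0    1   -5 ]
  [ 0    0    0    1 ]
Add 5 times r3 to r2.
  [ 1  1/2  3/8  3/8 ]
  [ 0    0    1    0 ]
  [ 0    0    0    1 ]
Subtract 3/8 times r3 from r1.
  [ 1  1/2  3/8  0 ]
  [ 0    0    1  0 ]
  [ 0    0    0  1 ]
Subtract 3/8 times r2 from r1.
  [ 1  1/2  0  0 ]
  [ 0    0  1  0 ]
  [ 0    0  0  1 ]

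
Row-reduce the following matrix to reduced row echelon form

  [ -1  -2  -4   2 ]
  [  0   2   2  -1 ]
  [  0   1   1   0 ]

ρ1 → -1·ρ1
  [ 1  2  4  -2 ]
  [ 0  2  2  -1 ]
  [ 0  1  1   0 ]
ρ2 → 1/2·ρ2
  [ 1  2  4    -2 ]
  [ 0  1  1  -1/2 ]
  [ 0  1  1     0 ]
ρ3 → ρ3 − ρ2
  [ 1  2  4    -2 ]
  [ 0  1  1  -1/2 ]
  [ 0  0  0   1/2 ]
ρ3 → 2·ρ3
  [ 1  2  4    -2 ]
  [ 0  1  1  -1/2 ]
  [ 0  0  0     1 ]
ρ2 → ρ2 + 1/2·ρ3
  [ 1  2  4  -2 ]
  [ 0  1  1   0 ]
  [ 0  0  0   1 ]
ρ1 → ρ1 + 2·ρ3
  [ 1  2  4  0 ]
  [ 0  1  1  0 ]
  [ 0  0  0  1 ]
ρ1 → ρ1 − 2·ρ2
  [ 1  0  2  0 ]
  [ 0  1  1  0 ]
  [ 0  0  0  1 ]

[[1, 0, 2, 0], [0, 1, 1, 0], [0, 0, 0, 1]]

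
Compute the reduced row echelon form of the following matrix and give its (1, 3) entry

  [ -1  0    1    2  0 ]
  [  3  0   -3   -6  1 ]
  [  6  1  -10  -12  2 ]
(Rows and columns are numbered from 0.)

R1 → -1·R1
R2 → R2 − 3·R1
R3 → R3 − 6·R1
R2 <=> R3
R2 → R2 − 2·R3

0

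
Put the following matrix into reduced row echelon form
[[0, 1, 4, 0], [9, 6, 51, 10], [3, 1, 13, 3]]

[[1, 0, 3, 0], [0, 1, 4, 0], [0, 0, 0, 1]]

Swap ρ1 and ρ2.
  [ 9  6  51  10 ]
  [ 0  1   4   0 ]
  [ 3  1  13   3 ]
Multiply ρ1 by 1/9.
  [ 1  2/3  17/3  10/9 ]
  [ 0    1     4     0 ]
  [ 3    1    13     3 ]
Subtract 3 times ρ1 from ρ3.
  [ 1  2/3  17/3  10/9 ]
  [ 0    1     4     0 ]
  [ 0   -1    -4  -1/3 ]
Add ρ2 to ρ3.
  [ 1  2/3  17/3  10/9 ]
  [ 0    1     4     0 ]
  [ 0    0     0  -1/3 ]
Multiply ρ3 by -3.
  [ 1  2/3  17/3  10/9 ]
  [ 0    1     4     0 ]
  [ 0    0     0     1 ]
Subtract 10/9 times ρ3 from ρ1.
  [ 1  2/3  17/3  0 ]
  [ 0    1     4  0 ]
  [ 0    0     0  1 ]
Subtract 2/3 times ρ2 from ρ1.
  [ 1  0  3  0 ]
  [ 0  1  4  0 ]
  [ 0  0  0  1 ]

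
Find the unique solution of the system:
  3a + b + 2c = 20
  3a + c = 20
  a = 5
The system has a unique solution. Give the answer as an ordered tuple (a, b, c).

(5, -5, 5)

Form the augmented matrix and row-reduce:
  [ 3  1  2  |  20 ]
  [ 3  0  1  |  20 ]
  [ 1  0  0  |   5 ]
Multiply R1 by 1/3.
  [ 1  1/3  2/3  |  20/3 ]
  [ 3    0    1  |    20 ]
  [ 1    0    0  |     5 ]
Subtract 3 times R1 from R2.
  [ 1  1/3  2/3  |  20/3 ]
  [ 0   -1   -1  |     0 ]
  [ 1    0    0  |     5 ]
Subtract R1 from R3.
  [ 1   1/3   2/3  |  20/3 ]
  [ 0    -1    -1  |     0 ]
  [ 0  -1/3  -2/3  |  -5/3 ]
Multiply R2 by -1.
  [ 1   1/3   2/3  |  20/3 ]
  [ 0     1     1  |     0 ]
  [ 0  -1/3  -2/3  |  -5/3 ]
Add 1/3 times R2 to R3.
  [ 1  1/3   2/3  |  20/3 ]
  [ 0    1     1  |     0 ]
  [ 0    0  -1/3  |  -5/3 ]
Multiply R3 by -3.
  [ 1  1/3  2/3  |  20/3 ]
  [ 0    1    1  |     0 ]
  [ 0    0    1  |     5 ]
Subtract R3 from R2.
  [ 1  1/3  2/3  |  20/3 ]
  [ 0    1    0  |    -5 ]
  [ 0    0    1  |     5 ]
Subtract 2/3 times R3 from R1.
  [ 1  1/3  0  |  10/3 ]
  [ 0    1  0  |    -5 ]
  [ 0    0  1  |     5 ]
Subtract 1/3 times R2 from R1.
  [ 1  0  0  |   5 ]
  [ 0  1  0  |  -5 ]
  [ 0  0  1  |   5 ]
Reading off the last column: a = 5, b = -5, c = 5.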